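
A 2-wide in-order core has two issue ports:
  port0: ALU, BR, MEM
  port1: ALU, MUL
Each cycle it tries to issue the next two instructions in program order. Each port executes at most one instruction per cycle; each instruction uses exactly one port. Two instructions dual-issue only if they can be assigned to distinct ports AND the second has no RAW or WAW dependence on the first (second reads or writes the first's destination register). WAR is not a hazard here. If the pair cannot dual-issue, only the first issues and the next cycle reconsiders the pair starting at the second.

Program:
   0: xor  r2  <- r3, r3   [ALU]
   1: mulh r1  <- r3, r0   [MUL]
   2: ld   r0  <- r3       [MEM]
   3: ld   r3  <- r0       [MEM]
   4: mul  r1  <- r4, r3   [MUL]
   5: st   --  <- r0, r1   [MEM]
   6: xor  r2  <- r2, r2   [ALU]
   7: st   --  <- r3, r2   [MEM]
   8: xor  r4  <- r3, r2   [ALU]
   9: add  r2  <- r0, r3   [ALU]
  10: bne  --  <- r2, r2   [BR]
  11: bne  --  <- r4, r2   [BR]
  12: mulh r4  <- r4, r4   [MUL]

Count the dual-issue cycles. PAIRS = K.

  cy0 -> i0&i1 (xor.ALU;mulh.MUL) 2-wide
  cy1 -> i2 (ld.MEM) no-port MEM/MEM
  cy2 -> i3 (ld.MEM) RAW r3
  cy3 -> i4 (mul.MUL) RAW r1
  cy4 -> i5&i6 (st.MEM;xor.ALU) 2-wide
  cy5 -> i7&i8 (st.MEM;xor.ALU) 2-wide
  cy6 -> i9 (add.ALU) RAW r2
  cy7 -> i10 (bne.BR) no-port BR/BR
  cy8 -> i11&i12 (bne.BR;mulh.MUL) 2-wide

PAIRS = 4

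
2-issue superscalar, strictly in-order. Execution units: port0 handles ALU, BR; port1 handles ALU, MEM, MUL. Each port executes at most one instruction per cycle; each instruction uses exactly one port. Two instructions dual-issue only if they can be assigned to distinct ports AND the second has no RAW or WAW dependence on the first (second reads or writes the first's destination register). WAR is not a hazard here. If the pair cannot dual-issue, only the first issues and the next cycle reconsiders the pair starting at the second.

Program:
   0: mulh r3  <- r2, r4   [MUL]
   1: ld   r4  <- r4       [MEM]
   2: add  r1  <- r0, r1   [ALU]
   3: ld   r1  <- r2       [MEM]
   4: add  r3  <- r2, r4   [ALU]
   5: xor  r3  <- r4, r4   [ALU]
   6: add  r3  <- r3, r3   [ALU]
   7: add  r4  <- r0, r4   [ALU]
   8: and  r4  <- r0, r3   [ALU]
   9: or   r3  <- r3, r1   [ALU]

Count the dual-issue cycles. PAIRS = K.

0. mulh @i0  | no-port MUL/MEM
1. ld add @i1+i2  | dual
2. ld add @i3+i4  | dual
3. xor @i5  | RAW+WAW r3
4. add add @i6+i7  | dual
5. and or @i8+i9  | dual

PAIRS = 4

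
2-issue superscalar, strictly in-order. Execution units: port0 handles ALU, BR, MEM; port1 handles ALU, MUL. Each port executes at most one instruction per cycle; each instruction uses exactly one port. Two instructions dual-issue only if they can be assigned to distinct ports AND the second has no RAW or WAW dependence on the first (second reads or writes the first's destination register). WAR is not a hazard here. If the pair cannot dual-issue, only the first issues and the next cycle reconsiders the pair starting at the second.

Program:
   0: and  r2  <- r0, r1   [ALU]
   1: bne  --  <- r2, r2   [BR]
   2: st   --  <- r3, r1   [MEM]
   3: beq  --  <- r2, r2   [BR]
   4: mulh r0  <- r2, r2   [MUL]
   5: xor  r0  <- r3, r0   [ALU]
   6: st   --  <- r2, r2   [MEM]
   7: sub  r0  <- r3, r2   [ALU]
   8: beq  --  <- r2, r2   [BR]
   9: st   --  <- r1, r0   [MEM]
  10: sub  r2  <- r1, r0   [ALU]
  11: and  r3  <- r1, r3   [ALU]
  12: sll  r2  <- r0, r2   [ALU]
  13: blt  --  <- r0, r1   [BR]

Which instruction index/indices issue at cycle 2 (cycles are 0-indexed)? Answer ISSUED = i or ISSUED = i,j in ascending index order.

  cy0 -> i0 (and.ALU) RAW r2
  cy1 -> i1 (bne.BR) no-port BR/MEM
  cy2 -> i2 (st.MEM) no-port MEM/BR
  cy3 -> i3+i4 (beq.BR mulh.MUL) dual
  cy4 -> i5+i6 (xor.ALU st.MEM) dual
  cy5 -> i7+i8 (sub.ALU beq.BR) dual
  cy6 -> i9+i10 (st.MEM sub.ALU) dual
  cy7 -> i11+i12 (and.ALU sll.ALU) dual
  cy8 -> i13 (blt.BR) tail

ISSUED = 2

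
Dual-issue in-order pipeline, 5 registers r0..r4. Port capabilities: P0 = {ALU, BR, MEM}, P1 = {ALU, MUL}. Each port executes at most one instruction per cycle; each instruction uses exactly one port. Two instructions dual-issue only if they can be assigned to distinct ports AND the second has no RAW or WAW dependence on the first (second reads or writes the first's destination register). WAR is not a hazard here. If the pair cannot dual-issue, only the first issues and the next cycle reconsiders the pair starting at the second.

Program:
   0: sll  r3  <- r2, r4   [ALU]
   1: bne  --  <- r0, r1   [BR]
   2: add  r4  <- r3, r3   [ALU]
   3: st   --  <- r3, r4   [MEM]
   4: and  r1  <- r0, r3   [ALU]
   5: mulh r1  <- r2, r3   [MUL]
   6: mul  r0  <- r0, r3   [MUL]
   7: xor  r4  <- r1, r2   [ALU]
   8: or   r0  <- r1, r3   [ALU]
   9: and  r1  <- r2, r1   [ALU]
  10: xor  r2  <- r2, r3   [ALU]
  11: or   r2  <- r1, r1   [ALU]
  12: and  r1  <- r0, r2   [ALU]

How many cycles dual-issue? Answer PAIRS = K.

t=0 i0/i1:sll.ALU bne.BR ; dual
t=1 i2:add.ALU ; RAW r4
t=2 i3/i4:st.MEM and.ALU ; dual
t=3 i5:mulh.MUL ; no-port MUL/MUL
t=4 i6/i7:mul.MUL xor.ALU ; dual
t=5 i8/i9:or.ALU and.ALU ; dual
t=6 i10:xor.ALU ; WAW r2
t=7 i11:or.ALU ; RAW r2
t=8 i12:and.ALU ; tail

PAIRS = 4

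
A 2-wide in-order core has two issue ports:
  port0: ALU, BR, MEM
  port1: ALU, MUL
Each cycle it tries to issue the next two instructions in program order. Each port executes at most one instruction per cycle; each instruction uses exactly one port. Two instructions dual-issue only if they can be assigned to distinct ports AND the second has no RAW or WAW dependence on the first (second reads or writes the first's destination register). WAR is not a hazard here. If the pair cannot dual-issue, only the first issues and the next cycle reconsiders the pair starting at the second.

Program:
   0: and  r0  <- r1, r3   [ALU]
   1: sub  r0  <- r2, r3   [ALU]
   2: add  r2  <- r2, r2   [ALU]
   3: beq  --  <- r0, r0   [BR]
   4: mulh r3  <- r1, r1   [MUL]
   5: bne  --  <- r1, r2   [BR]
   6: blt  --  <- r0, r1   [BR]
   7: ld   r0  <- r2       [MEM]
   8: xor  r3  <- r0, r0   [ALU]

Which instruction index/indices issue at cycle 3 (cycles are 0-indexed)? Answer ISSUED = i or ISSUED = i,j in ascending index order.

ISSUED = 5

#0 head=0: and i0 WAW r0
#1 head=1: sub add i1,i2 dual
#2 head=3: beq mulh i3,i4 dual
#3 head=5: bne i5 no-port BR/BR
#4 head=6: blt i6 no-port BR/MEM
#5 head=7: ld i7 RAW r0
#6 head=8: xor i8 tail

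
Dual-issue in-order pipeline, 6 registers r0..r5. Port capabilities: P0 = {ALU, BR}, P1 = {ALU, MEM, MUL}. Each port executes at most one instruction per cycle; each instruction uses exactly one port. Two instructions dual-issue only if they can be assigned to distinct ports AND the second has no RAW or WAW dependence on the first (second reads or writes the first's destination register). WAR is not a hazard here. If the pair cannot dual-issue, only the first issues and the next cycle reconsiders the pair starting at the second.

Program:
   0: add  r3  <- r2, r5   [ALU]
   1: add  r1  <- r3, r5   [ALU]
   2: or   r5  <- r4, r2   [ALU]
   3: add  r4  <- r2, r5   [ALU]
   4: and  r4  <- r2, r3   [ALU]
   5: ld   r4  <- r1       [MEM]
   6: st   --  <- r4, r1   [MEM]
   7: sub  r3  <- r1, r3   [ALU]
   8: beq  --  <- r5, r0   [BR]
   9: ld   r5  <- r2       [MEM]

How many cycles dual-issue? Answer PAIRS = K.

t=0 i0:add ; RAW r3
t=1 i1,i2:add/or ; pair
t=2 i3:add ; WAW r4
t=3 i4:and ; WAW r4
t=4 i5:ld ; no-port MEM/MEM
t=5 i6,i7:st/sub ; pair
t=6 i8,i9:beq/ld ; pair

PAIRS = 3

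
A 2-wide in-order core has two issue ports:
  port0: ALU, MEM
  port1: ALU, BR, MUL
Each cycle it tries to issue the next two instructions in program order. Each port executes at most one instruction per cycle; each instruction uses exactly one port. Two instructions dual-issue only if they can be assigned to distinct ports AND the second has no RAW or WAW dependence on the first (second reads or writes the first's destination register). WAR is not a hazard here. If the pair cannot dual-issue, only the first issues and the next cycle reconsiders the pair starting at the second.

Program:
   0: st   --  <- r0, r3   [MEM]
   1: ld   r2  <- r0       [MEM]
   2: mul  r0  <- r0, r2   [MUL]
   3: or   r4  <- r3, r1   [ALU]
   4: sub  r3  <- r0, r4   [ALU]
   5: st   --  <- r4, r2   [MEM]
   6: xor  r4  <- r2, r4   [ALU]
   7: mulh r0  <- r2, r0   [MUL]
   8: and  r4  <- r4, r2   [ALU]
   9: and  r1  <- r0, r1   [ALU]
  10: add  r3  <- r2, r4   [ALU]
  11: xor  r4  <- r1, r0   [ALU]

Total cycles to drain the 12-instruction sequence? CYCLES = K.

#0 head=0: st.MEM i0 no-port MEM/MEM
#1 head=1: ld.MEM i1 RAW r2
#2 head=2: mul.MUL+or.ALU i2/i3 2-wide
#3 head=4: sub.ALU+st.MEM i4/i5 2-wide
#4 head=6: xor.ALU+mulh.MUL i6/i7 2-wide
#5 head=8: and.ALU+and.ALU i8/i9 2-wide
#6 head=10: add.ALU+xor.ALU i10/i11 2-wide

CYCLES = 7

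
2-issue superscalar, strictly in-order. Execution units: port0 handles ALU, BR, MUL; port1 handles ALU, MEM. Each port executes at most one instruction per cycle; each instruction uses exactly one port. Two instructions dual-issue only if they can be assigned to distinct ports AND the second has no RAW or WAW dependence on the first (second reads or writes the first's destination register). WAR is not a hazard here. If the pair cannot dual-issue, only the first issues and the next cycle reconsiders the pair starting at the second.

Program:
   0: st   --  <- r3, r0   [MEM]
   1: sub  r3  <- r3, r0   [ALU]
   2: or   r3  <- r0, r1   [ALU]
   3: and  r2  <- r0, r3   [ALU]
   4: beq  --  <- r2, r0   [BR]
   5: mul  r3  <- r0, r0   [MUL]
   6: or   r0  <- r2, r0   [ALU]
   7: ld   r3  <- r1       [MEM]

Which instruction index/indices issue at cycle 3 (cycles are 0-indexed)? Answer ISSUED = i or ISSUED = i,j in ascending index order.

t=0 i0&i1:st.MEM/sub.ALU ; 2-wide
t=1 i2:or.ALU ; RAW r3
t=2 i3:and.ALU ; RAW r2
t=3 i4:beq.BR ; no-port BR/MUL
t=4 i5&i6:mul.MUL/or.ALU ; 2-wide
t=5 i7:ld.MEM ; tail

ISSUED = 4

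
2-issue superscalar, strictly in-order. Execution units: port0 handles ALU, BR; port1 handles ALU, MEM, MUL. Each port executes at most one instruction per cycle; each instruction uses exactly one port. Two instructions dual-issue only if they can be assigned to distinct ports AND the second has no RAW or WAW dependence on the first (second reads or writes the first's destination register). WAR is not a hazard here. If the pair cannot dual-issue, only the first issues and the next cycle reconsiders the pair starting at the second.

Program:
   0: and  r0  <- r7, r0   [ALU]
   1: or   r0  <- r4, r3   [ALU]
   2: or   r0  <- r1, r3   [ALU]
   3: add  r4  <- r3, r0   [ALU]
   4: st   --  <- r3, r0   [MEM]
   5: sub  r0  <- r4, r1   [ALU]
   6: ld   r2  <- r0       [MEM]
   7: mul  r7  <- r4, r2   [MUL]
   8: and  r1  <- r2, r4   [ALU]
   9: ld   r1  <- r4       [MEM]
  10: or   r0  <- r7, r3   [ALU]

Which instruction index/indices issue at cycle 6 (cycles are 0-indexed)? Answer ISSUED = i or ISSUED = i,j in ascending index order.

#0 head=0: and i0 WAW r0
#1 head=1: or i1 WAW r0
#2 head=2: or i2 RAW r0
#3 head=3: add/st i3+i4 dual
#4 head=5: sub i5 RAW r0
#5 head=6: ld i6 no-port MEM/MUL
#6 head=7: mul/and i7+i8 dual
#7 head=9: ld/or i9+i10 dual

ISSUED = 7,8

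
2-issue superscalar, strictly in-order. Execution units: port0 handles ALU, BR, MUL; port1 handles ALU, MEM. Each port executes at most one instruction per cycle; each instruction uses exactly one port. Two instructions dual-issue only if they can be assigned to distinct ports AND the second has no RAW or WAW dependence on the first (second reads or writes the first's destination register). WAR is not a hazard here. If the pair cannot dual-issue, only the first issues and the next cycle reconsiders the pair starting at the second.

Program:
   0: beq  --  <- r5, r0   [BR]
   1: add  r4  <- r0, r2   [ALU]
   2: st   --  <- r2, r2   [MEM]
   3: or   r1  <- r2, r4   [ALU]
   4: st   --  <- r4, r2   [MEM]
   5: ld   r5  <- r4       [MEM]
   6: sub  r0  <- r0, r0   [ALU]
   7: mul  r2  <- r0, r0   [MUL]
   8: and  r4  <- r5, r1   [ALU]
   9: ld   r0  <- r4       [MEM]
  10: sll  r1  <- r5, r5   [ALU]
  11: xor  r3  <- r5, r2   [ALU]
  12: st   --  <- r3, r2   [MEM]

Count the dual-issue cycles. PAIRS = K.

PAIRS = 5

[0] i0/i1  beq add  -- 2-wide
[1] i2/i3  st or  -- 2-wide
[2] i4  st  -- no-port MEM/MEM
[3] i5/i6  ld sub  -- 2-wide
[4] i7/i8  mul and  -- 2-wide
[5] i9/i10  ld sll  -- 2-wide
[6] i11  xor  -- RAW r3
[7] i12  st  -- tail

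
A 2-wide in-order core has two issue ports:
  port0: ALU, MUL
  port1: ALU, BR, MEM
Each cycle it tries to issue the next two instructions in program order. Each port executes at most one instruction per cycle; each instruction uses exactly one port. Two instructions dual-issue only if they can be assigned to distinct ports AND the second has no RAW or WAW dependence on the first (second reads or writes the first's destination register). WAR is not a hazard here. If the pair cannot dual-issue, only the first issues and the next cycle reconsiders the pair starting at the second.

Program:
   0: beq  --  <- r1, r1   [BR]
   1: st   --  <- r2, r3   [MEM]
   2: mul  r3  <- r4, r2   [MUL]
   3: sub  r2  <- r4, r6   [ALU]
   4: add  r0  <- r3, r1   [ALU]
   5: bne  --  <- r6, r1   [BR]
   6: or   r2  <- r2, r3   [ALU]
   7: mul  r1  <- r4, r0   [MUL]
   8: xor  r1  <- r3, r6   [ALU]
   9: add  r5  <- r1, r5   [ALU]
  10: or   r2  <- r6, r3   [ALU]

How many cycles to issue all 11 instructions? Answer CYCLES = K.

0. beq.BR @i0  | no-port BR/MEM
1. st.MEM/mul.MUL @i1+i2  | pair
2. sub.ALU/add.ALU @i3+i4  | pair
3. bne.BR/or.ALU @i5+i6  | pair
4. mul.MUL @i7  | WAW r1
5. xor.ALU @i8  | RAW r1
6. add.ALU/or.ALU @i9+i10  | pair

CYCLES = 7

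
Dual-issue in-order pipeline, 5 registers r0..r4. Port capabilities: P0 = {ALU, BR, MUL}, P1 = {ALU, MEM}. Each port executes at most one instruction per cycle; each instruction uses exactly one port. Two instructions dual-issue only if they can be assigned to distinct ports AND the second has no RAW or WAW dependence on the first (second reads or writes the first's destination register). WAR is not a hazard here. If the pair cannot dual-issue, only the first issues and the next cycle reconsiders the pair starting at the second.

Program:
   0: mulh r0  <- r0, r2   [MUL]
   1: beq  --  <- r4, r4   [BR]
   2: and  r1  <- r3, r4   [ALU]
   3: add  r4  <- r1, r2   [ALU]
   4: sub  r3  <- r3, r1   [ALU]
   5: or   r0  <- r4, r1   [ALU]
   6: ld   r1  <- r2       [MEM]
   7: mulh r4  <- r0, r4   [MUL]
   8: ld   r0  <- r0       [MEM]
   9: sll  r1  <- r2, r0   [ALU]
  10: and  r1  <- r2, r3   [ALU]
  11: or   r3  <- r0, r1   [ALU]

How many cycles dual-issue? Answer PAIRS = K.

PAIRS = 4

[0] i0  mulh.MUL  -- no-port MUL/BR
[1] i1&i2  beq.BR+and.ALU  -- 2-wide
[2] i3&i4  add.ALU+sub.ALU  -- 2-wide
[3] i5&i6  or.ALU+ld.MEM  -- 2-wide
[4] i7&i8  mulh.MUL+ld.MEM  -- 2-wide
[5] i9  sll.ALU  -- WAW r1
[6] i10  and.ALU  -- RAW r1
[7] i11  or.ALU  -- tail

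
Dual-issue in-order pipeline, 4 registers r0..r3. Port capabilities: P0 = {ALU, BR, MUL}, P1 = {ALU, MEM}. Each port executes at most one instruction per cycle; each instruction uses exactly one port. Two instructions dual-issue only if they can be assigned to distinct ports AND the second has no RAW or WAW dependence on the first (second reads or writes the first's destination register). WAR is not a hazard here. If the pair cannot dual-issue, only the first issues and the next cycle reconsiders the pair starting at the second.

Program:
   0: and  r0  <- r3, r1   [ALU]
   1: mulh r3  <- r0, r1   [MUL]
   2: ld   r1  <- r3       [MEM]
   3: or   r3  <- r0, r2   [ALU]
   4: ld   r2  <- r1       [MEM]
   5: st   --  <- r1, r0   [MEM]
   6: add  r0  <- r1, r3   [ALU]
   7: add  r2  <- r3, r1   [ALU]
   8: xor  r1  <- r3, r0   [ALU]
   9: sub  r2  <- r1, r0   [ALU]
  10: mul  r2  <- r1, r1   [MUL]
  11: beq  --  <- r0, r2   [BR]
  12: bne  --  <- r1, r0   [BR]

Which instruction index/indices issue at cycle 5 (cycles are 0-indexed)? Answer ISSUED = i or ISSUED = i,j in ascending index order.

  cy0 -> i0 (and) RAW r0
  cy1 -> i1 (mulh) RAW r3
  cy2 -> i2+i3 (ld;or) 2-wide
  cy3 -> i4 (ld) no-port MEM/MEM
  cy4 -> i5+i6 (st;add) 2-wide
  cy5 -> i7+i8 (add;xor) 2-wide
  cy6 -> i9 (sub) WAW r2
  cy7 -> i10 (mul) no-port MUL/BR
  cy8 -> i11 (beq) no-port BR/BR
  cy9 -> i12 (bne) tail

ISSUED = 7,8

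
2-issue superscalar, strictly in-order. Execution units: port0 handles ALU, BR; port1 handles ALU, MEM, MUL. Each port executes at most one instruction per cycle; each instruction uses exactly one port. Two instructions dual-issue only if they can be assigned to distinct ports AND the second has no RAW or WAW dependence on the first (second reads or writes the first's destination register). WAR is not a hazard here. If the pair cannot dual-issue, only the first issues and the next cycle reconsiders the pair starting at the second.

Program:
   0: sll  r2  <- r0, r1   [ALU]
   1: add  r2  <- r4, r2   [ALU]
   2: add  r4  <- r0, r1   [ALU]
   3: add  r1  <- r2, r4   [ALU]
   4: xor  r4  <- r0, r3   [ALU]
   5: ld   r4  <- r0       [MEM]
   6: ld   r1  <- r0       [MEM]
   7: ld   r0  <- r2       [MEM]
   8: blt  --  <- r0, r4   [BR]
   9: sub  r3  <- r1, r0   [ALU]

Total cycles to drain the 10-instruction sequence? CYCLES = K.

CYCLES = 7

0. sll @i0  | RAW+WAW r2
1. add/add @i1+i2  | pair
2. add/xor @i3+i4  | pair
3. ld @i5  | no-port MEM/MEM
4. ld @i6  | no-port MEM/MEM
5. ld @i7  | RAW r0
6. blt/sub @i8+i9  | pair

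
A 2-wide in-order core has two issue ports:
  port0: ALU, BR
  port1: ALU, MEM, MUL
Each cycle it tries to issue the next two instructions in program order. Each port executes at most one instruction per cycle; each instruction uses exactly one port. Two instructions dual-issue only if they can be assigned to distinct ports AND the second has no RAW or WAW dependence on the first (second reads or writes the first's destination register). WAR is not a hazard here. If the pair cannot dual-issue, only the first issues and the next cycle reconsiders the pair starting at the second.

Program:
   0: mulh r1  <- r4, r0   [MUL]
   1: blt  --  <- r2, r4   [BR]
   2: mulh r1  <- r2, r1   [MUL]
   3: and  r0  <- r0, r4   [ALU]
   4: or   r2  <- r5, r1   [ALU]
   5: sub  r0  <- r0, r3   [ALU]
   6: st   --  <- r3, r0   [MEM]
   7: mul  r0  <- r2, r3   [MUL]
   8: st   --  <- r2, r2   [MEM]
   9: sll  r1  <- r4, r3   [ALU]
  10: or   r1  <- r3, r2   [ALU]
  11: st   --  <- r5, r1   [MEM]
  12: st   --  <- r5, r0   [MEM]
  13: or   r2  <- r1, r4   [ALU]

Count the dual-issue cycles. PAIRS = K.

PAIRS = 5

#0 head=0: mulh blt i0,i1 dual
#1 head=2: mulh and i2,i3 dual
#2 head=4: or sub i4,i5 dual
#3 head=6: st i6 no-port MEM/MUL
#4 head=7: mul i7 no-port MUL/MEM
#5 head=8: st sll i8,i9 dual
#6 head=10: or i10 RAW r1
#7 head=11: st i11 no-port MEM/MEM
#8 head=12: st or i12,i13 dual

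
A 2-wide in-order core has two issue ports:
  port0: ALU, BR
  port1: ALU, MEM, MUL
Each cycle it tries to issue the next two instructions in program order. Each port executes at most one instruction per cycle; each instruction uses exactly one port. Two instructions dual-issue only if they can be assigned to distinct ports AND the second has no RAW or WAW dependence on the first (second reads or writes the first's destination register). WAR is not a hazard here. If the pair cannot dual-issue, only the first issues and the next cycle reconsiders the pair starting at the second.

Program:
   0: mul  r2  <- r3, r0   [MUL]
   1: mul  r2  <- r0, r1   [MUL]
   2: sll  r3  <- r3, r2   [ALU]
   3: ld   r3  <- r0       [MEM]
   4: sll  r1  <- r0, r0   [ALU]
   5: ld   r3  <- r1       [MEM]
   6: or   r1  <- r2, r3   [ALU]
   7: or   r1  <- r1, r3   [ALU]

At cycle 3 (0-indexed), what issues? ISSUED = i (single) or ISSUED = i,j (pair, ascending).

[0] i0  mul  -- no-port MUL/MUL
[1] i1  mul  -- RAW r2
[2] i2  sll  -- WAW r3
[3] i3,i4  ld/sll  -- dual
[4] i5  ld  -- RAW r3
[5] i6  or  -- RAW+WAW r1
[6] i7  or  -- tail

ISSUED = 3,4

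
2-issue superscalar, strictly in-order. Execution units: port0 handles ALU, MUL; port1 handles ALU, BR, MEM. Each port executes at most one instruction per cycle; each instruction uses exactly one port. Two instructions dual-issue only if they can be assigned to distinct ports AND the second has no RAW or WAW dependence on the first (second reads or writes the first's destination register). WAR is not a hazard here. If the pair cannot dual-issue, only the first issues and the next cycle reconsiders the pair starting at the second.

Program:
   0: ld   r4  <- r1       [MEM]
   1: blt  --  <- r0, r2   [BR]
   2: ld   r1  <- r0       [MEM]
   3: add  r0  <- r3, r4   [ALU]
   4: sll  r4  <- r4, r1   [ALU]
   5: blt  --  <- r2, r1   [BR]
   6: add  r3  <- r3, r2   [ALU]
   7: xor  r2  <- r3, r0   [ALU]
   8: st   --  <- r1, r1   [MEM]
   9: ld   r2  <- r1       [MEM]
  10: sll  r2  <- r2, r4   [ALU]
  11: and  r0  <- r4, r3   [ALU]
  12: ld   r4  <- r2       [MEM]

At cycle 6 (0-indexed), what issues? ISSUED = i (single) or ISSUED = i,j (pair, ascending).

ISSUED = 9

0. ld.MEM @i0  | no-port MEM/BR
1. blt.BR @i1  | no-port BR/MEM
2. ld.MEM+add.ALU @i2/i3  | 2-wide
3. sll.ALU+blt.BR @i4/i5  | 2-wide
4. add.ALU @i6  | RAW r3
5. xor.ALU+st.MEM @i7/i8  | 2-wide
6. ld.MEM @i9  | RAW+WAW r2
7. sll.ALU+and.ALU @i10/i11  | 2-wide
8. ld.MEM @i12  | tail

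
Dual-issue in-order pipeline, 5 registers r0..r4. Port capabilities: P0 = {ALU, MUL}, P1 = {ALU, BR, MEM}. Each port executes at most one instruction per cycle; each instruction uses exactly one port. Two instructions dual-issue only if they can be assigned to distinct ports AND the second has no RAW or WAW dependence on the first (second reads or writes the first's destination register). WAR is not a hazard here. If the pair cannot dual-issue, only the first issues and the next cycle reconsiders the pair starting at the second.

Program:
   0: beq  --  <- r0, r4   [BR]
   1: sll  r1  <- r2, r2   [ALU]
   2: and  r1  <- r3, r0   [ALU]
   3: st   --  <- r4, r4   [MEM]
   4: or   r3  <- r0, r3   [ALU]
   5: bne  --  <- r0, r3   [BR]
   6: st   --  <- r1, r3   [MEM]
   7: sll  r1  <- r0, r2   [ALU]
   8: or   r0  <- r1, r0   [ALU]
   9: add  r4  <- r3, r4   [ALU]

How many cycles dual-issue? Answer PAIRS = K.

PAIRS = 4

c0: i0&i1 beq sll  dual
c1: i2&i3 and st  dual
c2: i4 or  RAW r3
c3: i5 bne  no-port BR/MEM
c4: i6&i7 st sll  dual
c5: i8&i9 or add  dual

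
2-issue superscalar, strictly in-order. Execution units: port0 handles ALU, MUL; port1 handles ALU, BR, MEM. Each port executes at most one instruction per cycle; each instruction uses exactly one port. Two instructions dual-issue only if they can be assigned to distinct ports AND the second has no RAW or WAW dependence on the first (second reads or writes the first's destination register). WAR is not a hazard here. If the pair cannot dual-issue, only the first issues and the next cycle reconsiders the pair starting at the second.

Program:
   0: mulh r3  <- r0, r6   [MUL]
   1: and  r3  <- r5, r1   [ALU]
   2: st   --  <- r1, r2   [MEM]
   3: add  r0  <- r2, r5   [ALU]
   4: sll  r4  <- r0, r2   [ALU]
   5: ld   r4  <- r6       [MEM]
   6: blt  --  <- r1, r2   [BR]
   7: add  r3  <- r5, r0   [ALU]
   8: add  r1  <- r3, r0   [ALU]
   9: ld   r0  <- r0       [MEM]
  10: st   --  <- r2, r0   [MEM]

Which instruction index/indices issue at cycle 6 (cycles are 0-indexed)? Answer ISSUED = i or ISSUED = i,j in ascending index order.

  cy0 -> i0 (mulh.MUL) WAW r3
  cy1 -> i1/i2 (and.ALU;st.MEM) dual
  cy2 -> i3 (add.ALU) RAW r0
  cy3 -> i4 (sll.ALU) WAW r4
  cy4 -> i5 (ld.MEM) no-port MEM/BR
  cy5 -> i6/i7 (blt.BR;add.ALU) dual
  cy6 -> i8/i9 (add.ALU;ld.MEM) dual
  cy7 -> i10 (st.MEM) tail

ISSUED = 8,9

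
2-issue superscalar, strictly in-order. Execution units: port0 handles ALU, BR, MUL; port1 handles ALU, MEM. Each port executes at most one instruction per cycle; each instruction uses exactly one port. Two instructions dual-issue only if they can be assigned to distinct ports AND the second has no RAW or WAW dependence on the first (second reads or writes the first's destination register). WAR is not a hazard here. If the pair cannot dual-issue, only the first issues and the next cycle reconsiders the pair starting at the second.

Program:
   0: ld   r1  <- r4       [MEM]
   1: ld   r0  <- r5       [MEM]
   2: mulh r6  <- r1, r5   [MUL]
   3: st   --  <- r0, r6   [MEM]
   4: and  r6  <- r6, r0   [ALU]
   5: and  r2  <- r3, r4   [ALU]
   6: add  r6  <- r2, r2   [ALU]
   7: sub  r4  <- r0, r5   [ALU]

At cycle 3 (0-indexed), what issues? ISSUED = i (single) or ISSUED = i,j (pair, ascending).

[0] i0  ld.MEM  -- no-port MEM/MEM
[1] i1/i2  ld.MEM/mulh.MUL  -- dual
[2] i3/i4  st.MEM/and.ALU  -- dual
[3] i5  and.ALU  -- RAW r2
[4] i6/i7  add.ALU/sub.ALU  -- dual

ISSUED = 5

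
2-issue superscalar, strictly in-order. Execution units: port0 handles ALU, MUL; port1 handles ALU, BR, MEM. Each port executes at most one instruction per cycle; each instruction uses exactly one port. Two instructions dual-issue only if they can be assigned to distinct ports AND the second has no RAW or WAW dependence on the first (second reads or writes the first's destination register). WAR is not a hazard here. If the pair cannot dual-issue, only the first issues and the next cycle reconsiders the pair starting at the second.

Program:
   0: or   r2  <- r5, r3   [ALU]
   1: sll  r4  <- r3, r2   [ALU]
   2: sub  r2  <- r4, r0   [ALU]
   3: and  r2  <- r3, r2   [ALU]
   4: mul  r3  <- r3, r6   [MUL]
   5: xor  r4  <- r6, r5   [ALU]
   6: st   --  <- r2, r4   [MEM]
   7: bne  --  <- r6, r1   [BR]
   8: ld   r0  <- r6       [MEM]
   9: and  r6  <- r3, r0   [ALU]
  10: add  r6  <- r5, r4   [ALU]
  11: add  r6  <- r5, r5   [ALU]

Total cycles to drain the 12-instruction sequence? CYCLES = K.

CYCLES = 11

[0] i0  or.ALU  -- RAW r2
[1] i1  sll.ALU  -- RAW r4
[2] i2  sub.ALU  -- RAW+WAW r2
[3] i3&i4  and.ALU;mul.MUL  -- dual
[4] i5  xor.ALU  -- RAW r4
[5] i6  st.MEM  -- no-port MEM/BR
[6] i7  bne.BR  -- no-port BR/MEM
[7] i8  ld.MEM  -- RAW r0
[8] i9  and.ALU  -- WAW r6
[9] i10  add.ALU  -- WAW r6
[10] i11  add.ALU  -- tail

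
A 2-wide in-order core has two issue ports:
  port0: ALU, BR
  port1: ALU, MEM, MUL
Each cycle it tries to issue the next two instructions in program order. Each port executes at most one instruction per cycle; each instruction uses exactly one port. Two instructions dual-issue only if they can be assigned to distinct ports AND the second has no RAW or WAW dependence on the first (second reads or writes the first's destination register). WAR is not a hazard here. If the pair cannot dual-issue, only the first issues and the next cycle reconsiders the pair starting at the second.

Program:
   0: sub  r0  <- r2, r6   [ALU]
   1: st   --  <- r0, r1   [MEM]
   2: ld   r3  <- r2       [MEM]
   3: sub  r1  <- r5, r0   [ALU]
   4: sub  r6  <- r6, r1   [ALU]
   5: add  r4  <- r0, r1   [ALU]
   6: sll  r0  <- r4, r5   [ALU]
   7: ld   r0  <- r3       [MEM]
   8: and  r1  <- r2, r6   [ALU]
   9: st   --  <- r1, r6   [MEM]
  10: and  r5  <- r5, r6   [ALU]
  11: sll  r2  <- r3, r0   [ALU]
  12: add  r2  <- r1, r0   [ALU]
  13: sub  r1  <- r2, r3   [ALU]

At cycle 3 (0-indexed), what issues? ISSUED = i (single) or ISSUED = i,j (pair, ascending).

ISSUED = 4,5

c0: i0 sub  RAW r0
c1: i1 st  no-port MEM/MEM
c2: i2&i3 ld/sub  pair
c3: i4&i5 sub/add  pair
c4: i6 sll  WAW r0
c5: i7&i8 ld/and  pair
c6: i9&i10 st/and  pair
c7: i11 sll  WAW r2
c8: i12 add  RAW r2
c9: i13 sub  tail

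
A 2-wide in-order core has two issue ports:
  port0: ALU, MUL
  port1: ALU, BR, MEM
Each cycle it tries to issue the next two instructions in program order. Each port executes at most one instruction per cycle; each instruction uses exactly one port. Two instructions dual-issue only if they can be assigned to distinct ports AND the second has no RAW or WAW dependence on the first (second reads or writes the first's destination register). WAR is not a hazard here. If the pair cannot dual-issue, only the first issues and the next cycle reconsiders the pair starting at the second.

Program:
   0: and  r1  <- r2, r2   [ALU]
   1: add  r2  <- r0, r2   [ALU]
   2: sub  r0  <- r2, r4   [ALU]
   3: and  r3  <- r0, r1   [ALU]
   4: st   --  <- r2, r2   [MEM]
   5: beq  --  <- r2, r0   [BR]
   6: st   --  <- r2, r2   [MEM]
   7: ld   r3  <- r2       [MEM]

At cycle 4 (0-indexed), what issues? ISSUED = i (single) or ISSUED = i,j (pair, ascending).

ISSUED = 6

  cy0 -> i0&i1 (and add) dual
  cy1 -> i2 (sub) RAW r0
  cy2 -> i3&i4 (and st) dual
  cy3 -> i5 (beq) no-port BR/MEM
  cy4 -> i6 (st) no-port MEM/MEM
  cy5 -> i7 (ld) tail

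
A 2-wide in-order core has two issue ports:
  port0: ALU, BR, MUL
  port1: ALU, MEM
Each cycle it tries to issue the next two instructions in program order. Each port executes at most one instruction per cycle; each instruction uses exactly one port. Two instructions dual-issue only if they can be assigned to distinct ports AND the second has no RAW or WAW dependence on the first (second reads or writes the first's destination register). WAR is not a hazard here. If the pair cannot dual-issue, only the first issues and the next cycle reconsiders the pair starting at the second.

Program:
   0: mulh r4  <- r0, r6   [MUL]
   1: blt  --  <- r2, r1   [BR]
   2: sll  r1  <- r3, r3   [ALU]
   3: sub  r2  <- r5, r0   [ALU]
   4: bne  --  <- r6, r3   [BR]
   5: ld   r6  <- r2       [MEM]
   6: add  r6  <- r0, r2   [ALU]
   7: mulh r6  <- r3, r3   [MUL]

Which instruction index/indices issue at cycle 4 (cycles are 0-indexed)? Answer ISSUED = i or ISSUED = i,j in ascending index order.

#0 head=0: mulh.MUL i0 no-port MUL/BR
#1 head=1: blt.BR sll.ALU i1,i2 2-wide
#2 head=3: sub.ALU bne.BR i3,i4 2-wide
#3 head=5: ld.MEM i5 WAW r6
#4 head=6: add.ALU i6 WAW r6
#5 head=7: mulh.MUL i7 tail

ISSUED = 6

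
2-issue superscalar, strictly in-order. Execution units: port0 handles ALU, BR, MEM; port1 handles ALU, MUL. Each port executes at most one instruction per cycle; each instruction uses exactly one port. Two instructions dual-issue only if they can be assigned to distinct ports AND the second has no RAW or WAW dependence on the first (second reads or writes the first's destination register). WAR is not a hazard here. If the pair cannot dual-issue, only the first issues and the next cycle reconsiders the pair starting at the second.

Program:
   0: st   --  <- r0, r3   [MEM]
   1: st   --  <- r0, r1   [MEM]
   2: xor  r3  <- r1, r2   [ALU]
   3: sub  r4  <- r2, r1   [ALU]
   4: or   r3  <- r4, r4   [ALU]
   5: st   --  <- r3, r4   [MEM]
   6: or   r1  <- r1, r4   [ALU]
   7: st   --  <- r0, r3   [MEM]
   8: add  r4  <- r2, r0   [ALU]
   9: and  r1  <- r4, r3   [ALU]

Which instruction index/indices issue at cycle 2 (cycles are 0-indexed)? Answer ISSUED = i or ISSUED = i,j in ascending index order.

0. st.MEM @i0  | no-port MEM/MEM
1. st.MEM+xor.ALU @i1&i2  | pair
2. sub.ALU @i3  | RAW r4
3. or.ALU @i4  | RAW r3
4. st.MEM+or.ALU @i5&i6  | pair
5. st.MEM+add.ALU @i7&i8  | pair
6. and.ALU @i9  | tail

ISSUED = 3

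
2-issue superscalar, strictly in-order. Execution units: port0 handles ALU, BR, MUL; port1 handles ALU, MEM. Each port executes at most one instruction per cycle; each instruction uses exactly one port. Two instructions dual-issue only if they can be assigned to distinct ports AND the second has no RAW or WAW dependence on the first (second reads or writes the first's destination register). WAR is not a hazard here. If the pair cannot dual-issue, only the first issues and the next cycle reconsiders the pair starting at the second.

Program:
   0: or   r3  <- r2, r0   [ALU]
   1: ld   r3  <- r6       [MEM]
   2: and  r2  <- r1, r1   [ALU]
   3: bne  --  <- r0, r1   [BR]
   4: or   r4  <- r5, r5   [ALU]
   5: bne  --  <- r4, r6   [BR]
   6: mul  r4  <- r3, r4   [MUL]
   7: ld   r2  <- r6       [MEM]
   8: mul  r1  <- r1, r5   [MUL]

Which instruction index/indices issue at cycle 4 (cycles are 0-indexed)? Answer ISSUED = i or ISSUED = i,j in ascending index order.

ISSUED = 6,7

#0 head=0: or.ALU i0 WAW r3
#1 head=1: ld.MEM/and.ALU i1/i2 pair
#2 head=3: bne.BR/or.ALU i3/i4 pair
#3 head=5: bne.BR i5 no-port BR/MUL
#4 head=6: mul.MUL/ld.MEM i6/i7 pair
#5 head=8: mul.MUL i8 tail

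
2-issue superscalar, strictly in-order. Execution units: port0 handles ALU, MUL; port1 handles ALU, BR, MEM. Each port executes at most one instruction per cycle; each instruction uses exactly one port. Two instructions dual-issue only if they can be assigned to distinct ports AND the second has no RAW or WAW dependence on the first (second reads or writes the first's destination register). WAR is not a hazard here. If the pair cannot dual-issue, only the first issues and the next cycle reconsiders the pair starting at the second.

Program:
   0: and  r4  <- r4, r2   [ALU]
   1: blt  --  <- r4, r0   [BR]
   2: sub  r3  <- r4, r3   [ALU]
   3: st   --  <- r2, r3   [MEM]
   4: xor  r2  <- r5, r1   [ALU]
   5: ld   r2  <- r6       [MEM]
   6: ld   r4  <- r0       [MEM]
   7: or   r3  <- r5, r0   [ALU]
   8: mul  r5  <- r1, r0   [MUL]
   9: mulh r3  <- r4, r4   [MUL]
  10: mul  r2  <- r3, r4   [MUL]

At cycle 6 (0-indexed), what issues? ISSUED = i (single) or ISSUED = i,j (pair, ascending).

c0: i0 and.ALU  RAW r4
c1: i1&i2 blt.BR+sub.ALU  pair
c2: i3&i4 st.MEM+xor.ALU  pair
c3: i5 ld.MEM  no-port MEM/MEM
c4: i6&i7 ld.MEM+or.ALU  pair
c5: i8 mul.MUL  no-port MUL/MUL
c6: i9 mulh.MUL  no-port MUL/MUL
c7: i10 mul.MUL  tail

ISSUED = 9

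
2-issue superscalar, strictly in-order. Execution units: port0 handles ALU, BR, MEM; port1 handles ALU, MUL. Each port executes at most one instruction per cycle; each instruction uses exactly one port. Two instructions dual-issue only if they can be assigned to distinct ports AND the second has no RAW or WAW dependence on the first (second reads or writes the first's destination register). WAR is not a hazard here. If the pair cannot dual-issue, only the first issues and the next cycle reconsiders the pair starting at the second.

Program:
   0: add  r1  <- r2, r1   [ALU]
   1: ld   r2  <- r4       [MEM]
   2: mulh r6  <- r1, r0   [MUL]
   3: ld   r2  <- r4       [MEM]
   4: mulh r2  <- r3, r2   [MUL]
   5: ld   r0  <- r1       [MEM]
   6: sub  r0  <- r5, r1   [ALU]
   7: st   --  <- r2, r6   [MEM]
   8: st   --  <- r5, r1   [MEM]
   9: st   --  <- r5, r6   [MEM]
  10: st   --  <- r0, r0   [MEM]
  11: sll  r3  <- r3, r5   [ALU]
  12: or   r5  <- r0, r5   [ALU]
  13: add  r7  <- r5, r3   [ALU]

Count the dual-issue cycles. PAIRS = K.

  cy0 -> i0/i1 (add;ld) 2-wide
  cy1 -> i2/i3 (mulh;ld) 2-wide
  cy2 -> i4/i5 (mulh;ld) 2-wide
  cy3 -> i6/i7 (sub;st) 2-wide
  cy4 -> i8 (st) no-port MEM/MEM
  cy5 -> i9 (st) no-port MEM/MEM
  cy6 -> i10/i11 (st;sll) 2-wide
  cy7 -> i12 (or) RAW r5
  cy8 -> i13 (add) tail

PAIRS = 5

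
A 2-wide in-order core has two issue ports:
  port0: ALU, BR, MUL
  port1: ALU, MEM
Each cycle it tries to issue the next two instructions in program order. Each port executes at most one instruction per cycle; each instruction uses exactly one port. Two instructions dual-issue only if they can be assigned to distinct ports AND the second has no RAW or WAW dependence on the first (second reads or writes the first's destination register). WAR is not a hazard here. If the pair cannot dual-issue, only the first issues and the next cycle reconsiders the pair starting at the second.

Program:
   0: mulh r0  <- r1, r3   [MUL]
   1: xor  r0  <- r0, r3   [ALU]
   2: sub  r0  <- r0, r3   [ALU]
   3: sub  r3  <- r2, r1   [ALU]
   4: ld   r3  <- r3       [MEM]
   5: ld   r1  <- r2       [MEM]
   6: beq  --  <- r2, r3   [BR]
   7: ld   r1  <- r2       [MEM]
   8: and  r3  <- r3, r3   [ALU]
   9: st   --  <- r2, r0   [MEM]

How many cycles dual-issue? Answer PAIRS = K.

PAIRS = 3

#0 head=0: mulh.MUL i0 RAW+WAW r0
#1 head=1: xor.ALU i1 RAW+WAW r0
#2 head=2: sub.ALU/sub.ALU i2,i3 2-wide
#3 head=4: ld.MEM i4 no-port MEM/MEM
#4 head=5: ld.MEM/beq.BR i5,i6 2-wide
#5 head=7: ld.MEM/and.ALU i7,i8 2-wide
#6 head=9: st.MEM i9 tail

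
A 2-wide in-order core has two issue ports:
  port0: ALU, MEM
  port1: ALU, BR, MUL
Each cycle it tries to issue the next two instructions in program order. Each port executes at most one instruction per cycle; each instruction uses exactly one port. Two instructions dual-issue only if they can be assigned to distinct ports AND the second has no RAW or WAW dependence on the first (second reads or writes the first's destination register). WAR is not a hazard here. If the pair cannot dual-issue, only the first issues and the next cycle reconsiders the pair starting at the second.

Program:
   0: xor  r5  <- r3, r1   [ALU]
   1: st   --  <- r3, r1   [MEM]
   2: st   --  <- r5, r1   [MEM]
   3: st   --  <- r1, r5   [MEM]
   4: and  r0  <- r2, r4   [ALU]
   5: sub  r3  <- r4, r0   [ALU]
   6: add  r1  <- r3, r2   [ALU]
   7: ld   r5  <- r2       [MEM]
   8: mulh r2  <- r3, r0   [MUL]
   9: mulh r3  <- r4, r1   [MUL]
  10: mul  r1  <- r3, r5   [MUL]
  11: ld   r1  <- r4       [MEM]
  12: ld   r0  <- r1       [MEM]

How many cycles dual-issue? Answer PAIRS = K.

PAIRS = 3

#0 head=0: xor.ALU/st.MEM i0/i1 2-wide
#1 head=2: st.MEM i2 no-port MEM/MEM
#2 head=3: st.MEM/and.ALU i3/i4 2-wide
#3 head=5: sub.ALU i5 RAW r3
#4 head=6: add.ALU/ld.MEM i6/i7 2-wide
#5 head=8: mulh.MUL i8 no-port MUL/MUL
#6 head=9: mulh.MUL i9 no-port MUL/MUL
#7 head=10: mul.MUL i10 WAW r1
#8 head=11: ld.MEM i11 no-port MEM/MEM
#9 head=12: ld.MEM i12 tail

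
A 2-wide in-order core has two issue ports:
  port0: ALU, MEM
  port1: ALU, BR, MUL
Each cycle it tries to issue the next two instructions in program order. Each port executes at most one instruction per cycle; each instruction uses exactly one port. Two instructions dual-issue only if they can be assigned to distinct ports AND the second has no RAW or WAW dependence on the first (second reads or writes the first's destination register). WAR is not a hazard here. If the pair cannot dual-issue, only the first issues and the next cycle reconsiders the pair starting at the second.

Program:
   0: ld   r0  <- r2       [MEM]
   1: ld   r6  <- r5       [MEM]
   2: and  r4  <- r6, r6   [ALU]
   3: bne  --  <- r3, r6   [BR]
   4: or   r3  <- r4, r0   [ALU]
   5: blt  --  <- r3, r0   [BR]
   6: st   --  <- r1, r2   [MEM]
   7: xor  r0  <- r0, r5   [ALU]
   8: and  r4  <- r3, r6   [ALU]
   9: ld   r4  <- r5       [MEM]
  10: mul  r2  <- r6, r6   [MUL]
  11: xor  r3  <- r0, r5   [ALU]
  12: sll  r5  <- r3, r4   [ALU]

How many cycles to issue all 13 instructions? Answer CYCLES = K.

CYCLES = 9

  cy0 -> i0 (ld) no-port MEM/MEM
  cy1 -> i1 (ld) RAW r6
  cy2 -> i2,i3 (and;bne) dual
  cy3 -> i4 (or) RAW r3
  cy4 -> i5,i6 (blt;st) dual
  cy5 -> i7,i8 (xor;and) dual
  cy6 -> i9,i10 (ld;mul) dual
  cy7 -> i11 (xor) RAW r3
  cy8 -> i12 (sll) tail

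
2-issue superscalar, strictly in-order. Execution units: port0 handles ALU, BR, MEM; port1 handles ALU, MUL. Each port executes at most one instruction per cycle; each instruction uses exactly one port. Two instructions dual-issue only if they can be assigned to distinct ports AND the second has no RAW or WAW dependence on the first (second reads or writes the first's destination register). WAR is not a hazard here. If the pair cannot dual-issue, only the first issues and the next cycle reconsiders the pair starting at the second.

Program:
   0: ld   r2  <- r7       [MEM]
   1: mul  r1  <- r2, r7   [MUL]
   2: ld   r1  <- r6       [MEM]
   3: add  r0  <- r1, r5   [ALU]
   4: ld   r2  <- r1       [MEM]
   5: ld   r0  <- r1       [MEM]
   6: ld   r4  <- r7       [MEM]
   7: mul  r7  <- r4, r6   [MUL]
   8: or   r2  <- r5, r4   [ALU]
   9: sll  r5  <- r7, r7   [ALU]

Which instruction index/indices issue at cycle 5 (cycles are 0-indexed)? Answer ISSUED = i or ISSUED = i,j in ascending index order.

ISSUED = 6

0. ld.MEM @i0  | RAW r2
1. mul.MUL @i1  | WAW r1
2. ld.MEM @i2  | RAW r1
3. add.ALU;ld.MEM @i3,i4  | dual
4. ld.MEM @i5  | no-port MEM/MEM
5. ld.MEM @i6  | RAW r4
6. mul.MUL;or.ALU @i7,i8  | dual
7. sll.ALU @i9  | tail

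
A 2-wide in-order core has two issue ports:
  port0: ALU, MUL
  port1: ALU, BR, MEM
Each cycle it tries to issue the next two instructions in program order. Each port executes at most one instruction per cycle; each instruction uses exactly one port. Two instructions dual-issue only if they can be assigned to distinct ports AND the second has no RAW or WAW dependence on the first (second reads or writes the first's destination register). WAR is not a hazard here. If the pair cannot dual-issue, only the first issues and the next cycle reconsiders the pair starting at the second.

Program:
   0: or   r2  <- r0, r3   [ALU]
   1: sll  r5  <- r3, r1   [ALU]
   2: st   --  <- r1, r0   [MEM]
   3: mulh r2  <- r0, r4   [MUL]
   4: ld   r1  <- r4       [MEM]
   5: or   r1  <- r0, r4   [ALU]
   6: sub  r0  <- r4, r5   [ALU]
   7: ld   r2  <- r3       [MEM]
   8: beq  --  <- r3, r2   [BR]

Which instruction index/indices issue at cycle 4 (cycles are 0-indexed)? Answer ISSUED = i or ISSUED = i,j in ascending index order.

ISSUED = 7

#0 head=0: or.ALU/sll.ALU i0/i1 dual
#1 head=2: st.MEM/mulh.MUL i2/i3 dual
#2 head=4: ld.MEM i4 WAW r1
#3 head=5: or.ALU/sub.ALU i5/i6 dual
#4 head=7: ld.MEM i7 no-port MEM/BR
#5 head=8: beq.BR i8 tail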